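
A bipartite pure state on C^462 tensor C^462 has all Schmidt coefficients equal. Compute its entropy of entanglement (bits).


For a maximally entangled state in d x d:
S = log2(d) = log2(462)
= 8.8517

8.8517


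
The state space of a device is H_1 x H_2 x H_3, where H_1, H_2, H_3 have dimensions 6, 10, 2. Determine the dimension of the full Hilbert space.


dim(H_1 x H_2 x H_3) = 6 * 10 * 2
= 60 * 2
= 120

120


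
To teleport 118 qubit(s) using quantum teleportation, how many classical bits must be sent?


Quantum teleportation requires 2 classical bits per qubit teleported.
118 qubit(s) -> 2 * 118 = 236 classical bits

236


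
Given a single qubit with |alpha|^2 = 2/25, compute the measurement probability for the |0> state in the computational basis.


|alpha|^2 = 2/25 = 0.0800
|beta|^2 = 1 - 2/25 = 23/25 = 0.9200
P(|0>) = |alpha|^2 = 0.0800

0.0800


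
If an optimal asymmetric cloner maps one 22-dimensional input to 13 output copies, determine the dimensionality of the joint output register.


Output space = H^(tensor 13) where dim(H) = 22
dim = 22^13
= 484 (after 2 factors)
= 10648 (after 3 factors)
= 234256 (after 4 factors)
= 5153632 (after 5 factors)
= 113379904 (after 6 factors)
= 2494357888 (after 7 factors)
= 54875873536 (after 8 factors)
= 1207269217792 (after 9 factors)
= 26559922791424 (after 10 factors)
= 584318301411328 (after 11 factors)
= 12855002631049216 (after 12 factors)
= 282810057883082752 (after 13 factors)
= 282810057883082752

282810057883082752


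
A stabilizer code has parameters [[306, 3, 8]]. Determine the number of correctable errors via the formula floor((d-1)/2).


Code parameters: [[306, 3, 8]], distance d = 8.
Number of correctable errors = floor((d-1)/2)
= floor((8 - 1)/2)
= floor(7/2)
= 3

3


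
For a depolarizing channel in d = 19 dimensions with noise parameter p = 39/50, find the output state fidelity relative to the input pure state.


F = (1-p) + p/d
= (1 - 0.7800) + 0.7800/19
= 0.2200 + 0.0411
= 0.2611

0.2611


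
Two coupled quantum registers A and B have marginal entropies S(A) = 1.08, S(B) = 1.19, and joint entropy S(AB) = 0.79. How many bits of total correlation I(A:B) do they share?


I(A:B) = S(A) + S(B) - S(AB)
= 1.08 + 1.19 - 0.79
= 1.4800

1.4800


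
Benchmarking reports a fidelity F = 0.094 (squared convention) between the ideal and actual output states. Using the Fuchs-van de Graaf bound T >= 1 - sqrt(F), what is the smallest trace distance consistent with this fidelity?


Fuchs-van de Graaf (squared-fidelity convention): 1 - sqrt(F) <= T <= sqrt(1 - F).
Lower bound: T >= 1 - sqrt(F)
sqrt(F) = sqrt(0.094) = 0.3066
T >= 1 - 0.3066
T >= 0.6934

0.6934


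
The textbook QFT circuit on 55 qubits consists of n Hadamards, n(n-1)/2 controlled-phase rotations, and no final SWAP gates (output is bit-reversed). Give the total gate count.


Hadamard gates: 55
Controlled rotations: n*(n-1)/2 = 55*54/2 = 1485
SWAP gates: 0 (omitted)
Total = 55 + 1485
= 1540

1540


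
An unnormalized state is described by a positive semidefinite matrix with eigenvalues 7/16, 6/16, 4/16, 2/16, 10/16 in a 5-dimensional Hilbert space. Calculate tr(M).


tr(M) = sum of eigenvalues
= 7/16 + 6/16 + 4/16 + 2/16 + 10/16
= 29/16
= 1.8125

1.8125


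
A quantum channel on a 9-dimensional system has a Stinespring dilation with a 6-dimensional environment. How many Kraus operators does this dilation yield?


Tracing out the environment in an orthonormal basis {|i>_E} gives Kraus operators K_i = <i|_E U |0>_E.
Number of Kraus operators = dim(H_env) = d_env
= 6

6


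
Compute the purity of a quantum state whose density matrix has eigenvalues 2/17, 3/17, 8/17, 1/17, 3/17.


tr(rho^2) = sum of eigenvalues squared
= (2/17)^2 + (3/17)^2 + (8/17)^2 + (1/17)^2 + (3/17)^2
= (4 + 9 + 64 + 1 + 9) / 289
= 87/289
= 0.3010

0.3010


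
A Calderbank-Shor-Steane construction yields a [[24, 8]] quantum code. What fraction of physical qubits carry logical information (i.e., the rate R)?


Code rate R = k/n
= 8/24
= 0.3333

0.3333


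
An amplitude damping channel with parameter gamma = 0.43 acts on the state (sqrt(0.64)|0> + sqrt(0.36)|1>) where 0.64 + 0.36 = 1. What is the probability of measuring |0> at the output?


For amplitude damping with parameter gamma on state sqrt(a)|0> + sqrt(b)|1>:
alpha^2 = 0.64, beta^2 = 0.36
P(|0>) = alpha^2 + gamma * beta^2
= 0.64 + 0.43 * 0.36
= 0.64 + 0.1548
= 0.7948

0.7948


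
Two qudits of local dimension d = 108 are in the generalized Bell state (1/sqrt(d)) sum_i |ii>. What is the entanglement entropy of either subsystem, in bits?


For a maximally entangled state in d x d:
S = log2(d) = log2(108)
= 6.7549

6.7549


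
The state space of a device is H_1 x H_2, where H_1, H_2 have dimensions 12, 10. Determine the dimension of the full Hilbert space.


dim(H_1 x H_2) = 12 * 10
= 120

120


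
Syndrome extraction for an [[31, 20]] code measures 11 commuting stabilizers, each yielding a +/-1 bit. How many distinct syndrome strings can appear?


Each stabilizer generator gives a binary (+1 or -1) measurement outcome.
With 11 independent generators:
Total syndromes = 2^11
= 2048

2048


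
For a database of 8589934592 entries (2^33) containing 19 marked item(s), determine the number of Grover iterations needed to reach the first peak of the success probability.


After j Grover iterations the success probability is P(j) = sin^2((2j+1)*theta), where sin(theta) = sqrt(k/N).
N = 2^33 = 8589934592, k = 19
sin(theta) = sqrt(k/N) = 4.703074648e-05
theta = arcsin(sqrt(k/N)) = 4.70307465e-05 rad
P(j) reaches its first maximum when (2j+1)*theta is as close as possible to pi/2, i.e. j = round(pi/(4*theta) - 1/2).
pi/(4*theta) - 1/2 = 16699.1746
(For comparison, the common estimate pi/4 * sqrt(N/k) = 16699.6746; the exact maximiser is used here.)
Optimal iterations = 16699

16699


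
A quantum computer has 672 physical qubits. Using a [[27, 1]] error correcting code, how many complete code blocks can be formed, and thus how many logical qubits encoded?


Each code block uses 27 physical qubits for 1 logical qubit(s).
Number of complete blocks = floor(672 / 27) = 24
Logical qubits = 24 * 1
= 24

24


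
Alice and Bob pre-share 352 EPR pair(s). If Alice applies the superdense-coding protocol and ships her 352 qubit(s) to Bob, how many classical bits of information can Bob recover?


Superdense coding allows 2 classical bits per shared entangled pair.
352 pair(s) -> 2 * 352 = 704 classical bits

704


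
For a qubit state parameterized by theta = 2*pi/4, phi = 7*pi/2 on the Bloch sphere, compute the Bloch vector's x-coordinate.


theta = 1.5708, phi = 10.9956
r_x = sin(theta)*cos(phi) = 1.0000 * 0.0000
r_x = 0.0000

0.0000


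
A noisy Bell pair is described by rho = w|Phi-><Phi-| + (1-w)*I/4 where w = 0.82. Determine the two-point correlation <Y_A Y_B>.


|Phi-> = (|00> - |11>)/sqrt(2)
For the pure Bell state, <Y_A Y_B> = +1 (Bell-state Pauli correlator).
The maximally-mixed part I/4 has tr(I/4 * P tensor P) = 0 for any traceless Pauli P.
So <Y_A Y_B>_rho = w * (+1) + (1 - w) * 0
= 0.82 * (+1)
= 0.8200

0.8200


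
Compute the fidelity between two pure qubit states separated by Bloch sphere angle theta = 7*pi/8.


For states separated by angle theta on Bloch sphere:
F = cos^2(theta/2)
theta = 7*pi/8 = 2.7489
theta/2 = 1.3744
cos(theta/2) = 0.1951
F = 0.0381

0.0381


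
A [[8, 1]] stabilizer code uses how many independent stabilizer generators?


For an [[n,k]] stabilizer code:
Number of stabilizer generators = n - k
= 8 - 1
= 7

7


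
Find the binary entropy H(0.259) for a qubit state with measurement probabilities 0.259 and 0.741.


S = -p*log2(p) - (1-p)*log2(1-p)
p = 0.2590, 1-p = 0.7410
= -0.2590 * log2(0.2590) - 0.7410 * log2(0.7410)
= -(-0.5048) - (-0.3204)
= 0.8252

0.8252


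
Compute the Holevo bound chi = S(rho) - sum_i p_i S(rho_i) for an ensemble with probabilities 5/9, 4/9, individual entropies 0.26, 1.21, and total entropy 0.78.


chi = S(rho) - sum_i p_i * S(rho_i)
Weighted entropy = 5/9 * 0.26 + 4/9 * 1.21
= 0.6822
chi = 0.78 - 0.6822
= 0.0978

0.0978


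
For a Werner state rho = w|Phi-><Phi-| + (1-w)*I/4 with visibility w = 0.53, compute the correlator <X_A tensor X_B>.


|Phi-> = (|00> - |11>)/sqrt(2)
For the pure Bell state, <X_A X_B> = -1 (Bell-state Pauli correlator).
The maximally-mixed part I/4 has tr(I/4 * P tensor P) = 0 for any traceless Pauli P.
So <X_A X_B>_rho = w * (-1) + (1 - w) * 0
= 0.53 * (-1)
= -0.5300

-0.5300


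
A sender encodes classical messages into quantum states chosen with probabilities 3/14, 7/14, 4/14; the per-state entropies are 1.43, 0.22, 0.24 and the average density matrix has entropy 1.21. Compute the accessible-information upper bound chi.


chi = S(rho) - sum_i p_i * S(rho_i)
Weighted entropy = 3/14 * 1.43 + 7/14 * 0.22 + 4/14 * 0.24
= 0.4850
chi = 1.21 - 0.4850
= 0.7250

0.7250


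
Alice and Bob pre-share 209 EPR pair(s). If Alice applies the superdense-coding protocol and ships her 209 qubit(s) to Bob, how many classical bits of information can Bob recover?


Superdense coding allows 2 classical bits per shared entangled pair.
209 pair(s) -> 2 * 209 = 418 classical bits

418


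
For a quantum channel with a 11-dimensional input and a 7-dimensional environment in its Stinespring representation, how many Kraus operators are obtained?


Tracing out the environment in an orthonormal basis {|i>_E} gives Kraus operators K_i = <i|_E U |0>_E.
Number of Kraus operators = dim(H_env) = d_env
= 7

7


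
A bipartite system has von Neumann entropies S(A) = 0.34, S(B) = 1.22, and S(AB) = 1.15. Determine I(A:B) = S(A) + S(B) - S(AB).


I(A:B) = S(A) + S(B) - S(AB)
= 0.34 + 1.22 - 1.15
= 0.4100

0.4100


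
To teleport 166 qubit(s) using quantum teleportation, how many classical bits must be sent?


Quantum teleportation requires 2 classical bits per qubit teleported.
166 qubit(s) -> 2 * 166 = 332 classical bits

332


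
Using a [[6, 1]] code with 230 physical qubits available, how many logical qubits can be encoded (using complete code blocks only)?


Each code block uses 6 physical qubits for 1 logical qubit(s).
Number of complete blocks = floor(230 / 6) = 38
Logical qubits = 38 * 1
= 38

38


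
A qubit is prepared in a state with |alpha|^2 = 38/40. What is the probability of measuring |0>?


|alpha|^2 = 38/40 = 0.9500
|beta|^2 = 1 - 38/40 = 2/40 = 0.0500
P(|0>) = |alpha|^2 = 0.9500

0.9500


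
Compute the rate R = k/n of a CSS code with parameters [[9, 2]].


Code rate R = k/n
= 2/9
= 0.2222

0.2222


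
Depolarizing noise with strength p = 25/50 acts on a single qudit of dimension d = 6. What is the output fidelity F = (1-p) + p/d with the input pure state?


F = (1-p) + p/d
= (1 - 0.5000) + 0.5000/6
= 0.5000 + 0.0833
= 0.5833

0.5833


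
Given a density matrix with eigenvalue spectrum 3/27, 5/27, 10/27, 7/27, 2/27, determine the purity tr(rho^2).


tr(rho^2) = sum of eigenvalues squared
= (3/27)^2 + (5/27)^2 + (10/27)^2 + (7/27)^2 + (2/27)^2
= (9 + 25 + 100 + 49 + 4) / 729
= 187/729
= 0.2565

0.2565


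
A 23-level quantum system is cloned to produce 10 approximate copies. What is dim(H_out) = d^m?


Output space = H^(tensor 10) where dim(H) = 23
dim = 23^10
= 529 (after 2 factors)
= 12167 (after 3 factors)
= 279841 (after 4 factors)
= 6436343 (after 5 factors)
= 148035889 (after 6 factors)
= 3404825447 (after 7 factors)
= 78310985281 (after 8 factors)
= 1801152661463 (after 9 factors)
= 41426511213649 (after 10 factors)
= 41426511213649

41426511213649


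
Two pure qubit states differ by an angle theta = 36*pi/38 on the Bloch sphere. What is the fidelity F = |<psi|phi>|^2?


For states separated by angle theta on Bloch sphere:
F = cos^2(theta/2)
theta = 36*pi/38 = 2.9762
theta/2 = 1.4881
cos(theta/2) = 0.0826
F = 0.0068

0.0068


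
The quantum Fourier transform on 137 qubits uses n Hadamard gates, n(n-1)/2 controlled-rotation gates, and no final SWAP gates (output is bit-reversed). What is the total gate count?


Hadamard gates: 137
Controlled rotations: n*(n-1)/2 = 137*136/2 = 9316
SWAP gates: 0 (omitted)
Total = 137 + 9316
= 9453

9453


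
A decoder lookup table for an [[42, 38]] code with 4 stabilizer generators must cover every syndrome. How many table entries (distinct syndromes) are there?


Each stabilizer generator gives a binary (+1 or -1) measurement outcome.
With 4 independent generators:
Total syndromes = 2^4
= 16

16


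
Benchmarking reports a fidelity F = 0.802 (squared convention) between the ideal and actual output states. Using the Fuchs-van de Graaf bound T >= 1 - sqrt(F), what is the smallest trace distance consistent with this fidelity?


Fuchs-van de Graaf (squared-fidelity convention): 1 - sqrt(F) <= T <= sqrt(1 - F).
Lower bound: T >= 1 - sqrt(F)
sqrt(F) = sqrt(0.802) = 0.8955
T >= 1 - 0.8955
T >= 0.1045

0.1045


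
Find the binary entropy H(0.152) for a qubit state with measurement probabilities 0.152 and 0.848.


S = -p*log2(p) - (1-p)*log2(1-p)
p = 0.1520, 1-p = 0.8480
= -0.1520 * log2(0.1520) - 0.8480 * log2(0.8480)
= -(-0.4131) - (-0.2017)
= 0.6148

0.6148


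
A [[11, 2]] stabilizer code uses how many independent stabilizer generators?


For an [[n,k]] stabilizer code:
Number of stabilizer generators = n - k
= 11 - 2
= 9

9


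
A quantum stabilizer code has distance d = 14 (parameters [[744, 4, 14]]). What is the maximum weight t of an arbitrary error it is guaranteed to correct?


Code parameters: [[744, 4, 14]], distance d = 14.
Number of correctable errors = floor((d-1)/2)
= floor((14 - 1)/2)
= floor(13/2)
= 6

6


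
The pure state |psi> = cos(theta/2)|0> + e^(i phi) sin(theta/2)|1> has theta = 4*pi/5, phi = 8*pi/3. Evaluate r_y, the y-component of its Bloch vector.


theta = 2.5133, phi = 8.3776
r_y = sin(theta)*sin(phi) = 0.5878 * 0.8660
r_y = 0.5090

0.5090


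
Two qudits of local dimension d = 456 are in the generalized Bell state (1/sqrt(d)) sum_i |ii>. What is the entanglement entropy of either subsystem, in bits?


For a maximally entangled state in d x d:
S = log2(d) = log2(456)
= 8.8329

8.8329


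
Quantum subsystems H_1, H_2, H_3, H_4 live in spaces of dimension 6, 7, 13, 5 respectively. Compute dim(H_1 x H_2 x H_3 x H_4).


dim(H_1 x H_2 x H_3 x H_4) = 6 * 7 * 13 * 5
= 42 * 13 * 5
= 546 * 5
= 2730

2730


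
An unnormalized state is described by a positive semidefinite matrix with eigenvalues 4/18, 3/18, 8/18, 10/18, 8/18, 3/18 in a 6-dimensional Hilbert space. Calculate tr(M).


tr(M) = sum of eigenvalues
= 4/18 + 3/18 + 8/18 + 10/18 + 8/18 + 3/18
= 36/18
= 2.0000

2.0000


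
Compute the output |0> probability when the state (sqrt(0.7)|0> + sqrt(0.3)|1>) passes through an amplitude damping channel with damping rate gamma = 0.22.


For amplitude damping with parameter gamma on state sqrt(a)|0> + sqrt(b)|1>:
alpha^2 = 0.7, beta^2 = 0.3
P(|0>) = alpha^2 + gamma * beta^2
= 0.7 + 0.22 * 0.3
= 0.7 + 0.0660
= 0.7660

0.7660


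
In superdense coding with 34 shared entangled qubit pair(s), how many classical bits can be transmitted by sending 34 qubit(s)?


Superdense coding allows 2 classical bits per shared entangled pair.
34 pair(s) -> 2 * 34 = 68 classical bits

68


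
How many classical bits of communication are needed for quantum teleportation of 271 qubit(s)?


Quantum teleportation requires 2 classical bits per qubit teleported.
271 qubit(s) -> 2 * 271 = 542 classical bits

542


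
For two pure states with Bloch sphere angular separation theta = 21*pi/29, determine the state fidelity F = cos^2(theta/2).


For states separated by angle theta on Bloch sphere:
F = cos^2(theta/2)
theta = 21*pi/29 = 2.2749
theta/2 = 1.1375
cos(theta/2) = 0.4199
F = 0.1763

0.1763


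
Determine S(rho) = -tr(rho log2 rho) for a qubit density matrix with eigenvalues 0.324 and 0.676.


S = -p*log2(p) - (1-p)*log2(1-p)
p = 0.3240, 1-p = 0.6760
= -0.3240 * log2(0.3240) - 0.6760 * log2(0.6760)
= -(-0.5268) - (-0.3819)
= 0.9087

0.9087


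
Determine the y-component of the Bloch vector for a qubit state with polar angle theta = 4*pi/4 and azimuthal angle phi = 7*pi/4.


theta = 3.1416, phi = 5.4978
r_y = sin(theta)*sin(phi) = 0.0000 * -0.7071
r_y = 0.0000

0.0000


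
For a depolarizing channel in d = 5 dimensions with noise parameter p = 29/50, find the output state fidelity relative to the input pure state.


F = (1-p) + p/d
= (1 - 0.5800) + 0.5800/5
= 0.4200 + 0.1160
= 0.5360

0.5360


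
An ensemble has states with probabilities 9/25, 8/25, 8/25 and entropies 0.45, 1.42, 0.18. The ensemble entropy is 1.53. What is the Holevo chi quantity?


chi = S(rho) - sum_i p_i * S(rho_i)
Weighted entropy = 9/25 * 0.45 + 8/25 * 1.42 + 8/25 * 0.18
= 0.6740
chi = 1.53 - 0.6740
= 0.8560

0.8560


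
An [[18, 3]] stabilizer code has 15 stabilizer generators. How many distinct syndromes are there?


Each stabilizer generator gives a binary (+1 or -1) measurement outcome.
With 15 independent generators:
Total syndromes = 2^15
= 32768

32768


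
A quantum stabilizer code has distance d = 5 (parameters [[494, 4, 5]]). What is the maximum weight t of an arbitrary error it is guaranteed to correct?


Code parameters: [[494, 4, 5]], distance d = 5.
Number of correctable errors = floor((d-1)/2)
= floor((5 - 1)/2)
= floor(4/2)
= 2

2


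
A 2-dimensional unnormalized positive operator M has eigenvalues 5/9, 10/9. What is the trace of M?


tr(M) = sum of eigenvalues
= 5/9 + 10/9
= 15/9
= 1.6667

1.6667


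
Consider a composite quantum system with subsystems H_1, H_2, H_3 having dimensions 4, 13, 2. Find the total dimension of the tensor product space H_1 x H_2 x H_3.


dim(H_1 x H_2 x H_3) = 4 * 13 * 2
= 52 * 2
= 104

104


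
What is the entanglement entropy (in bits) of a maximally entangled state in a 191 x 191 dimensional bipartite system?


For a maximally entangled state in d x d:
S = log2(d) = log2(191)
= 7.5774

7.5774


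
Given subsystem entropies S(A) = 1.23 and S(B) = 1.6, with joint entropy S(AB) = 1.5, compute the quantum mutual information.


I(A:B) = S(A) + S(B) - S(AB)
= 1.23 + 1.6 - 1.5
= 1.3300

1.3300


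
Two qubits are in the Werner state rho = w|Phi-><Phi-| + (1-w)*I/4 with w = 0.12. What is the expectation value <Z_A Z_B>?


|Phi-> = (|00> - |11>)/sqrt(2)
For the pure Bell state, <Z_A Z_B> = +1 (Bell-state Pauli correlator).
The maximally-mixed part I/4 has tr(I/4 * P tensor P) = 0 for any traceless Pauli P.
So <Z_A Z_B>_rho = w * (+1) + (1 - w) * 0
= 0.12 * (+1)
= 0.1200

0.1200


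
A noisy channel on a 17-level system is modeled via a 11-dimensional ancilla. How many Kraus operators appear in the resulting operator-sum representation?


Tracing out the environment in an orthonormal basis {|i>_E} gives Kraus operators K_i = <i|_E U |0>_E.
Number of Kraus operators = dim(H_env) = d_env
= 11

11


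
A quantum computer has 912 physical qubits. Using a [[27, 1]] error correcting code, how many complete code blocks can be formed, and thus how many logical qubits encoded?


Each code block uses 27 physical qubits for 1 logical qubit(s).
Number of complete blocks = floor(912 / 27) = 33
Logical qubits = 33 * 1
= 33

33


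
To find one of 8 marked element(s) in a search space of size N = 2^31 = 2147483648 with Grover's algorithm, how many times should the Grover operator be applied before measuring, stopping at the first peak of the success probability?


After j Grover iterations the success probability is P(j) = sin^2((2j+1)*theta), where sin(theta) = sqrt(k/N).
N = 2^31 = 2147483648, k = 8
sin(theta) = sqrt(k/N) = 6.103515625e-05
theta = arcsin(sqrt(k/N)) = 6.103515629e-05 rad
P(j) reaches its first maximum when (2j+1)*theta is as close as possible to pi/2, i.e. j = round(pi/(4*theta) - 1/2).
pi/(4*theta) - 1/2 = 12867.4635
(For comparison, the common estimate pi/4 * sqrt(N/k) = 12867.9635; the exact maximiser is used here.)
Optimal iterations = 12867

12867


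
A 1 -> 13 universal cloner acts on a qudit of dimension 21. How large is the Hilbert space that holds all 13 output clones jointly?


Output space = H^(tensor 13) where dim(H) = 21
dim = 21^13
= 441 (after 2 factors)
= 9261 (after 3 factors)
= 194481 (after 4 factors)
= 4084101 (after 5 factors)
= 85766121 (after 6 factors)
= 1801088541 (after 7 factors)
= 37822859361 (after 8 factors)
= 794280046581 (after 9 factors)
= 16679880978201 (after 10 factors)
= 350277500542221 (after 11 factors)
= 7355827511386641 (after 12 factors)
= 154472377739119461 (after 13 factors)
= 154472377739119461

154472377739119461


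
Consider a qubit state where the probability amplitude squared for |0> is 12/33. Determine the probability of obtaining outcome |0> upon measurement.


|alpha|^2 = 12/33 = 0.3636
|beta|^2 = 1 - 12/33 = 21/33 = 0.6364
P(|0>) = |alpha|^2 = 0.3636

0.3636


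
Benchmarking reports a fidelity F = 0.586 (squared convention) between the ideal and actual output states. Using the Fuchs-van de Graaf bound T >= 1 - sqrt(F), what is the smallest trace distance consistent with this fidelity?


Fuchs-van de Graaf (squared-fidelity convention): 1 - sqrt(F) <= T <= sqrt(1 - F).
Lower bound: T >= 1 - sqrt(F)
sqrt(F) = sqrt(0.586) = 0.7655
T >= 1 - 0.7655
T >= 0.2345

0.2345


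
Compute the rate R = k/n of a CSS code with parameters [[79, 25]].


Code rate R = k/n
= 25/79
= 0.3165

0.3165


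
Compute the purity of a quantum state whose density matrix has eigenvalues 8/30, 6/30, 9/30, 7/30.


tr(rho^2) = sum of eigenvalues squared
= (8/30)^2 + (6/30)^2 + (9/30)^2 + (7/30)^2
= (64 + 36 + 81 + 49) / 900
= 230/900
= 0.2556

0.2556


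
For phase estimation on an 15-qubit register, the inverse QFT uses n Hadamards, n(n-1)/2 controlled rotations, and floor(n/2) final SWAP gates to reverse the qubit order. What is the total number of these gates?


Hadamard gates: 15
Controlled rotations: n*(n-1)/2 = 15*14/2 = 105
SWAP gates: floor(n/2) = floor(15/2) = 7
Total = 15 + 105 + 7
= 127

127


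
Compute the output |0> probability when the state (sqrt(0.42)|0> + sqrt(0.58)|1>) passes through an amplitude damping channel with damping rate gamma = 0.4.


For amplitude damping with parameter gamma on state sqrt(a)|0> + sqrt(b)|1>:
alpha^2 = 0.42, beta^2 = 0.58
P(|0>) = alpha^2 + gamma * beta^2
= 0.42 + 0.4 * 0.58
= 0.42 + 0.2320
= 0.6520

0.6520


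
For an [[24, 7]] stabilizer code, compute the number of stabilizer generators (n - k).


For an [[n,k]] stabilizer code:
Number of stabilizer generators = n - k
= 24 - 7
= 17

17


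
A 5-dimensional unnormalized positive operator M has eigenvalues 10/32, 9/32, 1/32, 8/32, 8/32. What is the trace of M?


tr(M) = sum of eigenvalues
= 10/32 + 9/32 + 1/32 + 8/32 + 8/32
= 36/32
= 1.1250

1.1250


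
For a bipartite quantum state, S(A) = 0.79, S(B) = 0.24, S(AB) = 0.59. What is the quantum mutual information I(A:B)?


I(A:B) = S(A) + S(B) - S(AB)
= 0.79 + 0.24 - 0.59
= 0.4400

0.4400


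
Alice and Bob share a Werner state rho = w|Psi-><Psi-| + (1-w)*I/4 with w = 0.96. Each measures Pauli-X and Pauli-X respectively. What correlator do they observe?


|Psi-> = (|01> - |10>)/sqrt(2)
For the pure Bell state, <X_A X_B> = -1 (Bell-state Pauli correlator).
The maximally-mixed part I/4 has tr(I/4 * P tensor P) = 0 for any traceless Pauli P.
So <X_A X_B>_rho = w * (-1) + (1 - w) * 0
= 0.96 * (-1)
= -0.9600

-0.9600


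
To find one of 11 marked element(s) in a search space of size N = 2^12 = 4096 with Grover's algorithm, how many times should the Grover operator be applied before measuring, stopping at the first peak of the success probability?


After j Grover iterations the success probability is P(j) = sin^2((2j+1)*theta), where sin(theta) = sqrt(k/N).
N = 2^12 = 4096, k = 11
sin(theta) = sqrt(k/N) = 0.05182226235
theta = arcsin(sqrt(k/N)) = 0.05184548561 rad
P(j) reaches its first maximum when (2j+1)*theta is as close as possible to pi/2, i.e. j = round(pi/(4*theta) - 1/2).
pi/(4*theta) - 1/2 = 14.6488
(For comparison, the common estimate pi/4 * sqrt(N/k) = 15.1556; the exact maximiser is used here.)
Optimal iterations = 15

15


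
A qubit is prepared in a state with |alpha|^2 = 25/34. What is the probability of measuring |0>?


|alpha|^2 = 25/34 = 0.7353
|beta|^2 = 1 - 25/34 = 9/34 = 0.2647
P(|0>) = |alpha|^2 = 0.7353

0.7353


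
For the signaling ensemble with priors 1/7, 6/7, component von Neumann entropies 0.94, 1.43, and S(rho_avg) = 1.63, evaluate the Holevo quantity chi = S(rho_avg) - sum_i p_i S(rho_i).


chi = S(rho) - sum_i p_i * S(rho_i)
Weighted entropy = 1/7 * 0.94 + 6/7 * 1.43
= 1.3600
chi = 1.63 - 1.3600
= 0.2700

0.2700


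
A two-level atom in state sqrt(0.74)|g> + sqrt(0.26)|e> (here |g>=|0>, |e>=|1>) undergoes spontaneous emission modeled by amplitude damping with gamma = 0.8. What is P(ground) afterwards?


For amplitude damping with parameter gamma on state sqrt(a)|0> + sqrt(b)|1>:
alpha^2 = 0.74, beta^2 = 0.26
P(|0>) = alpha^2 + gamma * beta^2
= 0.74 + 0.8 * 0.26
= 0.74 + 0.2080
= 0.9480

0.9480


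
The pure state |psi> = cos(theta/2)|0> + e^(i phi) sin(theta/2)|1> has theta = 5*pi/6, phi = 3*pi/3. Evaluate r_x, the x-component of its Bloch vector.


theta = 2.6180, phi = 3.1416
r_x = sin(theta)*cos(phi) = 0.5000 * -1.0000
r_x = -0.5000

-0.5000


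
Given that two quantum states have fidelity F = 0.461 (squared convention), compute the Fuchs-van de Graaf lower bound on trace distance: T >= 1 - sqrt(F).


Fuchs-van de Graaf (squared-fidelity convention): 1 - sqrt(F) <= T <= sqrt(1 - F).
Lower bound: T >= 1 - sqrt(F)
sqrt(F) = sqrt(0.461) = 0.6790
T >= 1 - 0.6790
T >= 0.3210

0.3210


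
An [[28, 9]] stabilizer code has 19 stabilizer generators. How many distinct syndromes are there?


Each stabilizer generator gives a binary (+1 or -1) measurement outcome.
With 19 independent generators:
Total syndromes = 2^19
= 524288

524288


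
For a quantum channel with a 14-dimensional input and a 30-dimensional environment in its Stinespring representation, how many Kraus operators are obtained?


Tracing out the environment in an orthonormal basis {|i>_E} gives Kraus operators K_i = <i|_E U |0>_E.
Number of Kraus operators = dim(H_env) = d_env
= 30

30


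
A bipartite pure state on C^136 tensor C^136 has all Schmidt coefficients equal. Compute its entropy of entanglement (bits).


For a maximally entangled state in d x d:
S = log2(d) = log2(136)
= 7.0875

7.0875


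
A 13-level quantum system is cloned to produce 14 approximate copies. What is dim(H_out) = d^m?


Output space = H^(tensor 14) where dim(H) = 13
dim = 13^14
= 169 (after 2 factors)
= 2197 (after 3 factors)
= 28561 (after 4 factors)
= 371293 (after 5 factors)
= 4826809 (after 6 factors)
= 62748517 (after 7 factors)
= 815730721 (after 8 factors)
= 10604499373 (after 9 factors)
= 137858491849 (after 10 factors)
= 1792160394037 (after 11 factors)
= 23298085122481 (after 12 factors)
= 302875106592253 (after 13 factors)
= 3937376385699289 (after 14 factors)
= 3937376385699289

3937376385699289


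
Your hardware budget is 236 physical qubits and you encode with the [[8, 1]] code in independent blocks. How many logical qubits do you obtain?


Each code block uses 8 physical qubits for 1 logical qubit(s).
Number of complete blocks = floor(236 / 8) = 29
Logical qubits = 29 * 1
= 29

29


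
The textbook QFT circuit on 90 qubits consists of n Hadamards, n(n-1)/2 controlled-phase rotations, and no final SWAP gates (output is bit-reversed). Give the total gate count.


Hadamard gates: 90
Controlled rotations: n*(n-1)/2 = 90*89/2 = 4005
SWAP gates: 0 (omitted)
Total = 90 + 4005
= 4095

4095


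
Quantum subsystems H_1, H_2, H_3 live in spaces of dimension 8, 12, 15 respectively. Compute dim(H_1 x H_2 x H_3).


dim(H_1 x H_2 x H_3) = 8 * 12 * 15
= 96 * 15
= 1440

1440


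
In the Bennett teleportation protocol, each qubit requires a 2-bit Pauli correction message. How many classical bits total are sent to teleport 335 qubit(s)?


Quantum teleportation requires 2 classical bits per qubit teleported.
335 qubit(s) -> 2 * 335 = 670 classical bits

670


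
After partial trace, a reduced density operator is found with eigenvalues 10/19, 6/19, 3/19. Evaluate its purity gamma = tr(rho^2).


tr(rho^2) = sum of eigenvalues squared
= (10/19)^2 + (6/19)^2 + (3/19)^2
= (100 + 36 + 9) / 361
= 145/361
= 0.4017

0.4017


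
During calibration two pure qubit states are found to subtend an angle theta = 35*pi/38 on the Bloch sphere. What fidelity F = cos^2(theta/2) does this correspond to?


For states separated by angle theta on Bloch sphere:
F = cos^2(theta/2)
theta = 35*pi/38 = 2.8936
theta/2 = 1.4468
cos(theta/2) = 0.1237
F = 0.0153

0.0153


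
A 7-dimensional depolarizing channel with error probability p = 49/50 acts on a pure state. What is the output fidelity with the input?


F = (1-p) + p/d
= (1 - 0.9800) + 0.9800/7
= 0.0200 + 0.1400
= 0.1600

0.1600


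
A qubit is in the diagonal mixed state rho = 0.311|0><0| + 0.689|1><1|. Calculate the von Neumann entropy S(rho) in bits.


S = -p*log2(p) - (1-p)*log2(1-p)
p = 0.3110, 1-p = 0.6890
= -0.3110 * log2(0.3110) - 0.6890 * log2(0.6890)
= -(-0.5240) - (-0.3703)
= 0.8943

0.8943


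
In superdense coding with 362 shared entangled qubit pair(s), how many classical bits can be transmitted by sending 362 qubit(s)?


Superdense coding allows 2 classical bits per shared entangled pair.
362 pair(s) -> 2 * 362 = 724 classical bits

724


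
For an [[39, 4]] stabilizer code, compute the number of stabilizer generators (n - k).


For an [[n,k]] stabilizer code:
Number of stabilizer generators = n - k
= 39 - 4
= 35

35


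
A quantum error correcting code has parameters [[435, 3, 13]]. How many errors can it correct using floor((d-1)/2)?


Code parameters: [[435, 3, 13]], distance d = 13.
Number of correctable errors = floor((d-1)/2)
= floor((13 - 1)/2)
= floor(12/2)
= 6

6


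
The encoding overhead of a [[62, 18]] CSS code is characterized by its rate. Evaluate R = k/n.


Code rate R = k/n
= 18/62
= 0.2903

0.2903


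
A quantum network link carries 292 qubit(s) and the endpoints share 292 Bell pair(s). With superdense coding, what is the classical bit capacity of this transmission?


Superdense coding allows 2 classical bits per shared entangled pair.
292 pair(s) -> 2 * 292 = 584 classical bits

584


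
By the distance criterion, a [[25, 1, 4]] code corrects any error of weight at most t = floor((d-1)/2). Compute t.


Code parameters: [[25, 1, 4]], distance d = 4.
Number of correctable errors = floor((d-1)/2)
= floor((4 - 1)/2)
= floor(3/2)
= 1

1


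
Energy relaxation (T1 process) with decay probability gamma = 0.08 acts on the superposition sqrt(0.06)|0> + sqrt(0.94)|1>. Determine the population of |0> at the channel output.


For amplitude damping with parameter gamma on state sqrt(a)|0> + sqrt(b)|1>:
alpha^2 = 0.06, beta^2 = 0.94
P(|0>) = alpha^2 + gamma * beta^2
= 0.06 + 0.08 * 0.94
= 0.06 + 0.0752
= 0.1352

0.1352


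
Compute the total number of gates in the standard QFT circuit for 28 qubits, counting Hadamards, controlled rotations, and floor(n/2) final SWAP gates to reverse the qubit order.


Hadamard gates: 28
Controlled rotations: n*(n-1)/2 = 28*27/2 = 378
SWAP gates: floor(n/2) = floor(28/2) = 14
Total = 28 + 378 + 14
= 420

420


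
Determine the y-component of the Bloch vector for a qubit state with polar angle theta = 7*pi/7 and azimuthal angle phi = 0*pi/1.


theta = 3.1416, phi = 0.0000
r_y = sin(theta)*sin(phi) = 0.0000 * 0.0000
r_y = 0.0000

0.0000


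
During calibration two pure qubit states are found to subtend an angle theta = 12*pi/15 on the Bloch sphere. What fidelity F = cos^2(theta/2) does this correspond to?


For states separated by angle theta on Bloch sphere:
F = cos^2(theta/2)
theta = 12*pi/15 = 2.5133
theta/2 = 1.2566
cos(theta/2) = 0.3090
F = 0.0955

0.0955


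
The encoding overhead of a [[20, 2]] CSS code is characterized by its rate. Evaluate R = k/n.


Code rate R = k/n
= 2/20
= 0.1000

0.1000


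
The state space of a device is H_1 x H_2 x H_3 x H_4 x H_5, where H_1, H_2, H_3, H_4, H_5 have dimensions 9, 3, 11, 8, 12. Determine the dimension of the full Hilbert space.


dim(H_1 x H_2 x H_3 x H_4 x H_5) = 9 * 3 * 11 * 8 * 12
= 27 * 11 * 8 * 12
= 297 * 8 * 12
= 2376 * 12
= 28512

28512


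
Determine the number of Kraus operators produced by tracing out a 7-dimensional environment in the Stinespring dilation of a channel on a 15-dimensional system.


Tracing out the environment in an orthonormal basis {|i>_E} gives Kraus operators K_i = <i|_E U |0>_E.
Number of Kraus operators = dim(H_env) = d_env
= 7

7


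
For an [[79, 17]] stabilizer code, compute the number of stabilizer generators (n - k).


For an [[n,k]] stabilizer code:
Number of stabilizer generators = n - k
= 79 - 17
= 62

62


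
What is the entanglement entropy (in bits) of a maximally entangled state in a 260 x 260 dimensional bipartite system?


For a maximally entangled state in d x d:
S = log2(d) = log2(260)
= 8.0224

8.0224


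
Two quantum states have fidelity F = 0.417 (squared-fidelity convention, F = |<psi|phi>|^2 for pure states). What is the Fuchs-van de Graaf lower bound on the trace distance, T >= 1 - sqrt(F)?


Fuchs-van de Graaf (squared-fidelity convention): 1 - sqrt(F) <= T <= sqrt(1 - F).
Lower bound: T >= 1 - sqrt(F)
sqrt(F) = sqrt(0.417) = 0.6458
T >= 1 - 0.6458
T >= 0.3542

0.3542


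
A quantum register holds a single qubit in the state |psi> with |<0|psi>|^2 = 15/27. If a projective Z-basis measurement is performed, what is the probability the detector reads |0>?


|alpha|^2 = 15/27 = 0.5556
|beta|^2 = 1 - 15/27 = 12/27 = 0.4444
P(|0>) = |alpha|^2 = 0.5556

0.5556


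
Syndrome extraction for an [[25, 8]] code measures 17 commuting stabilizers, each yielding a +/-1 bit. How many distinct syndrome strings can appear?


Each stabilizer generator gives a binary (+1 or -1) measurement outcome.
With 17 independent generators:
Total syndromes = 2^17
= 131072

131072


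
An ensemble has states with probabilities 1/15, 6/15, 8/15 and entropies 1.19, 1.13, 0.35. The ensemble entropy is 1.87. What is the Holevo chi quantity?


chi = S(rho) - sum_i p_i * S(rho_i)
Weighted entropy = 1/15 * 1.19 + 6/15 * 1.13 + 8/15 * 0.35
= 0.7180
chi = 1.87 - 0.7180
= 1.1520

1.1520


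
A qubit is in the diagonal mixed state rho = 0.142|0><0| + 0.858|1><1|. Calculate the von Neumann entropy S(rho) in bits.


S = -p*log2(p) - (1-p)*log2(1-p)
p = 0.1420, 1-p = 0.8580
= -0.1420 * log2(0.1420) - 0.8580 * log2(0.8580)
= -(-0.3999) - (-0.1896)
= 0.5895

0.5895


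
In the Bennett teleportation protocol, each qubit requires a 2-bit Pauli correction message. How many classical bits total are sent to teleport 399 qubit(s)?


Quantum teleportation requires 2 classical bits per qubit teleported.
399 qubit(s) -> 2 * 399 = 798 classical bits

798


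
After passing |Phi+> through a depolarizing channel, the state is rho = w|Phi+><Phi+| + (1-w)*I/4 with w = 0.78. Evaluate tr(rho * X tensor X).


|Phi+> = (|00> + |11>)/sqrt(2)
For the pure Bell state, <X_A X_B> = +1 (Bell-state Pauli correlator).
The maximally-mixed part I/4 has tr(I/4 * P tensor P) = 0 for any traceless Pauli P.
So <X_A X_B>_rho = w * (+1) + (1 - w) * 0
= 0.78 * (+1)
= 0.7800

0.7800


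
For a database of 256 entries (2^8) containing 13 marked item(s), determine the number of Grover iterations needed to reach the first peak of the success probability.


After j Grover iterations the success probability is P(j) = sin^2((2j+1)*theta), where sin(theta) = sqrt(k/N).
N = 2^8 = 256, k = 13
sin(theta) = sqrt(k/N) = 0.2253469547
theta = arcsin(sqrt(k/N)) = 0.227299136 rad
P(j) reaches its first maximum when (2j+1)*theta is as close as possible to pi/2, i.e. j = round(pi/(4*theta) - 1/2).
pi/(4*theta) - 1/2 = 2.9554
(For comparison, the common estimate pi/4 * sqrt(N/k) = 3.4853; the exact maximiser is used here.)
Optimal iterations = 3

3


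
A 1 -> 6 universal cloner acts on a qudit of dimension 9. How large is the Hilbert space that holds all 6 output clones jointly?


Output space = H^(tensor 6) where dim(H) = 9
dim = 9^6
= 81 (after 2 factors)
= 729 (after 3 factors)
= 6561 (after 4 factors)
= 59049 (after 5 factors)
= 531441 (after 6 factors)
= 531441

531441


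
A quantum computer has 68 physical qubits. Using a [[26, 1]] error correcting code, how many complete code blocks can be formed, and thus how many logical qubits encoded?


Each code block uses 26 physical qubits for 1 logical qubit(s).
Number of complete blocks = floor(68 / 26) = 2
Logical qubits = 2 * 1
= 2

2


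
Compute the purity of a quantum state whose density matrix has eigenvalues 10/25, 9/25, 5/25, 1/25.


tr(rho^2) = sum of eigenvalues squared
= (10/25)^2 + (9/25)^2 + (5/25)^2 + (1/25)^2
= (100 + 81 + 25 + 1) / 625
= 207/625
= 0.3312

0.3312


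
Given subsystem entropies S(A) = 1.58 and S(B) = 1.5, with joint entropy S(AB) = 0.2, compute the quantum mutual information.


I(A:B) = S(A) + S(B) - S(AB)
= 1.58 + 1.5 - 0.2
= 2.8800

2.8800


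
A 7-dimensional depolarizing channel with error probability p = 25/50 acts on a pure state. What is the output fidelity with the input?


F = (1-p) + p/d
= (1 - 0.5000) + 0.5000/7
= 0.5000 + 0.0714
= 0.5714

0.5714


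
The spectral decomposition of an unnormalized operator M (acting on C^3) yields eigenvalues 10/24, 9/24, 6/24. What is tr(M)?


tr(M) = sum of eigenvalues
= 10/24 + 9/24 + 6/24
= 25/24
= 1.0417

1.0417


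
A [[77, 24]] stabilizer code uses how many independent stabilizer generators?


For an [[n,k]] stabilizer code:
Number of stabilizer generators = n - k
= 77 - 24
= 53

53


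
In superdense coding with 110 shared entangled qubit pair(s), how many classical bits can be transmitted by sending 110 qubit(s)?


Superdense coding allows 2 classical bits per shared entangled pair.
110 pair(s) -> 2 * 110 = 220 classical bits

220


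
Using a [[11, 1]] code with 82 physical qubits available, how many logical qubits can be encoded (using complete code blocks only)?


Each code block uses 11 physical qubits for 1 logical qubit(s).
Number of complete blocks = floor(82 / 11) = 7
Logical qubits = 7 * 1
= 7

7


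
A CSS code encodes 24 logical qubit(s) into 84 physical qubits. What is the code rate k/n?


Code rate R = k/n
= 24/84
= 0.2857

0.2857


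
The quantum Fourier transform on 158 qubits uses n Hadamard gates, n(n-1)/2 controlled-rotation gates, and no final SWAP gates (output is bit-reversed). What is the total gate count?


Hadamard gates: 158
Controlled rotations: n*(n-1)/2 = 158*157/2 = 12403
SWAP gates: 0 (omitted)
Total = 158 + 12403
= 12561

12561


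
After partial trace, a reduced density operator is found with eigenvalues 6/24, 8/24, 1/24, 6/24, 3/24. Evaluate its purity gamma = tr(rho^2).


tr(rho^2) = sum of eigenvalues squared
= (6/24)^2 + (8/24)^2 + (1/24)^2 + (6/24)^2 + (3/24)^2
= (36 + 64 + 1 + 36 + 9) / 576
= 146/576
= 0.2535

0.2535


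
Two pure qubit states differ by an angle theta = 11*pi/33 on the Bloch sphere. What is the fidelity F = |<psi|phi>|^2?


For states separated by angle theta on Bloch sphere:
F = cos^2(theta/2)
theta = 11*pi/33 = 1.0472
theta/2 = 0.5236
cos(theta/2) = 0.8660
F = 0.7500

0.7500


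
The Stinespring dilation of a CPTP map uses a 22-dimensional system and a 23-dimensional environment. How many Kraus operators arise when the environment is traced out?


Tracing out the environment in an orthonormal basis {|i>_E} gives Kraus operators K_i = <i|_E U |0>_E.
Number of Kraus operators = dim(H_env) = d_env
= 23

23
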